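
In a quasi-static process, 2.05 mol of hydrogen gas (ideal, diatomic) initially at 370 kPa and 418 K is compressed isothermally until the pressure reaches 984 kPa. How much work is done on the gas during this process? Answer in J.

6970 J

V₁ = nRT₁/P₁ = 2.05×8.314×418/370 = 19.3 L.
Isothermal: T stays 418 K; PV = const ⇒ V₂ = 7.24 L, P₂ = 984 kPa.
W = nRT ln(V₂/V₁) = 2.05×8.314×418×ln(0.376) = -6970 J.
Work done on the gas = −W_by = 6970 J.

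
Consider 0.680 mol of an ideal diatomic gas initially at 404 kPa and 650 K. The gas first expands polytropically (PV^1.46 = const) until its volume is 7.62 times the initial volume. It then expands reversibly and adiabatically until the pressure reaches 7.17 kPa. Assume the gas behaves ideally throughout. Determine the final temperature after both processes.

188 K

V₁ = nRT₁/P₁ = 0.680×8.314×650/404 = 9.10 L.
Step 1 — Polytropic n=1.46: T₂ = T₁(V₁/V₂)^(n−1) = 650×(0.131)^0.46 = 255 K; P₂ = P₁(V₁/V₂)^n = 20.8 kPa.
W = (P₁V₁−P₂V₂)/(n−1) = (404×9.10−20.8×69.3)/0.46 = 4850 J.
ΔU = nCvΔT = 0.680×20.8×(255−650) = -5580 J.
Q = ΔU + W = -727 J.
State after step 1: P = 20.8 kPa, V = 69.3 L, T = 255 K.
Step 2 — Adiabatic: T₂/T₁ = (P₂/P₁)^((γ−1)/γ) ⇒ T₂ = 255×(0.344)^0.286 = 188 K; V₂ = 148 L.
ΔU = nCvΔT = 0.680×20.8×(188−255) = -948 J.
Q = 0 for an adiabatic process, so W = −ΔU = 948 J.
Net over both steps: W = 5800 J, Q = -727 J, ΔU = -6530 J.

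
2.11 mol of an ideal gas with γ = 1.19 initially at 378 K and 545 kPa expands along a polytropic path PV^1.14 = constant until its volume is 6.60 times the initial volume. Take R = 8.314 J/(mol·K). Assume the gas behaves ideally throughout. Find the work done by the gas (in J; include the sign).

V₁ = nRT₁/P₁ = 2.11×8.314×378/545 = 12.2 L.
Polytropic n=1.14: T₂ = T₁(V₁/V₂)^(n−1) = 378×(0.152)^0.14 = 290 K; P₂ = P₁(V₁/V₂)^n = 63.4 kPa.
W = (P₁V₁−P₂V₂)/(n−1) = (545×12.2−63.4×80.3)/0.14 = 11000 J.

11000 J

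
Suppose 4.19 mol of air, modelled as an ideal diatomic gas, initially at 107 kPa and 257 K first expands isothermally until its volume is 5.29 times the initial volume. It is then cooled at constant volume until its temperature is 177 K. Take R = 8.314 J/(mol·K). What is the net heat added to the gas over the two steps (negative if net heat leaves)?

V₁ = nRT₁/P₁ = 4.19×8.314×257/107 = 83.7 L.
Step 1 — Isothermal: T stays 257 K; PV = const ⇒ V₂ = 443 L, P₂ = 20.2 kPa.
ΔU = 0 (ideal gas, T constant).
W = nRT ln(V₂/V₁) = 4.19×8.314×257×ln(5.29) = 14900 J.
Q = ΔU + W = 14900 J.
State after step 1: P = 20.2 kPa, V = 443 L, T = 257 K.
Step 2 — Isochoric: V stays 443 L; P/T = const ⇒ T₂ = 177 K, P₂ = 13.9 kPa.
W = 0 (no volume change).
ΔU = nCvΔT = 4.19×20.8×(177−257) = -6970 J.
Q = ΔU = -6970 J.
Net over both steps: W = 14900 J, Q = 7950 J, ΔU = -6970 J.

7950 J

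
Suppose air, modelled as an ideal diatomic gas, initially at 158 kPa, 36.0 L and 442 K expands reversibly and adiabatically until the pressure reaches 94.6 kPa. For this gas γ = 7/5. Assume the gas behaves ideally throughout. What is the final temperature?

382 K

Adiabatic: T₂/T₁ = (P₂/P₁)^((γ−1)/γ) ⇒ T₂ = 442×(0.599)^0.286 = 382 K; V₂ = 51.9 L.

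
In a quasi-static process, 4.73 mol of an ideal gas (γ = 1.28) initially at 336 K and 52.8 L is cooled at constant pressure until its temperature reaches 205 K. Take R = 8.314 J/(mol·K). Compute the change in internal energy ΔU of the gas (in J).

P₁ = nRT₁/V₁ = 4.73×8.314×336/52.8 = 250 kPa.
Isobaric: P stays 250 kPa; V/T = const ⇒ T₂ = 205 K, V₂ = 32.2 L.
For an ideal gas ΔU = nCvΔT with Cv = R/(γ−1) = 29.7 J/(mol·K).
ΔU = 4.73×29.7×(205−336) = -18400 J.

-18400 J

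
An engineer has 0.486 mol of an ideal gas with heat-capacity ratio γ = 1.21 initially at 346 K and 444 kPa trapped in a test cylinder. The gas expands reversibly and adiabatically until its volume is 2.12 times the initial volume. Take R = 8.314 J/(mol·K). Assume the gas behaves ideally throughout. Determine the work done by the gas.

V₁ = nRT₁/P₁ = 0.486×8.314×346/444 = 3.15 L.
Adiabatic: TV^(γ−1) = const ⇒ T₂ = 346×(0.472)^0.210 = 295 K; PV^γ = const ⇒ P₂ = 179 kPa.
ΔU = nCvΔT = 0.486×39.6×(295−346) = -972 J.
Q = 0 for an adiabatic process, so W = −ΔU = 972 J.

972 J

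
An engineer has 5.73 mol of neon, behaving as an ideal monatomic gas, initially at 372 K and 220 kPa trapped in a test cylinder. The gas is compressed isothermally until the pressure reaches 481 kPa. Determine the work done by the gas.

V₁ = nRT₁/P₁ = 5.73×8.314×372/220 = 80.6 L.
Isothermal: T stays 372 K; PV = const ⇒ V₂ = 36.8 L, P₂ = 481 kPa.
W = nRT ln(V₂/V₁) = 5.73×8.314×372×ln(0.457) = -13900 J.

-13900 J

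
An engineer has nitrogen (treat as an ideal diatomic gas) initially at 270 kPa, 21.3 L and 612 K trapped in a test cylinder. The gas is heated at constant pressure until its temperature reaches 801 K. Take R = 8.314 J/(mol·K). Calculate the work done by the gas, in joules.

n = P₁V₁/(RT₁) = 270×21.3/(8.314×612) = 1.13 mol.
Isobaric: P stays 270 kPa; V/T = const ⇒ T₂ = 801 K, V₂ = 27.9 L.
W = PΔV = 270×(27.9−21.3) kPa·L = 1780 J.

1780 J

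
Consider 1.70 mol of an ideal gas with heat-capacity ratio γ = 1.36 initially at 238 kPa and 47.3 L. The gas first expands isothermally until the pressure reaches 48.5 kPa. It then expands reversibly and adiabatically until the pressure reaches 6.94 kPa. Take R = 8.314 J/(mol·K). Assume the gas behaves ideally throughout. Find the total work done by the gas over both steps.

T₁ = P₁V₁/(nR) = 238×47.3/(1.70×8.314) = 796 K.
Step 1 — Isothermal: T stays 796 K; PV = const ⇒ V₂ = 232 L, P₂ = 48.5 kPa.
ΔU = 0 (ideal gas, T constant).
W = nRT ln(V₂/V₁) = 1.70×8.314×796×ln(4.91) = 17900 J.
Q = ΔU + W = 17900 J.
State after step 1: P = 48.5 kPa, V = 232 L, T = 796 K.
Step 2 — Adiabatic: T₂/T₁ = (P₂/P₁)^((γ−1)/γ) ⇒ T₂ = 796×(0.143)^0.265 = 476 K; V₂ = 970 L.
ΔU = nCvΔT = 1.70×23.1×(476−796) = -12600 J.
Q = 0 for an adiabatic process, so W = −ΔU = 12600 J.
Net over both steps: W = 30500 J, Q = 17900 J, ΔU = -12600 J.

30500 J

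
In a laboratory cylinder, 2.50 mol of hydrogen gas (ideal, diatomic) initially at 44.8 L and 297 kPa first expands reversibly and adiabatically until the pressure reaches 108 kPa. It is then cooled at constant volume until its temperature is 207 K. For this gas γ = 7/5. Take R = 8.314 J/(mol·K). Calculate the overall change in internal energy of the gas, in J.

-22500 J

T₁ = P₁V₁/(nR) = 297×44.8/(2.50×8.314) = 640 K.
Step 1 — Adiabatic: T₂/T₁ = (P₂/P₁)^((γ−1)/γ) ⇒ T₂ = 640×(0.364)^0.286 = 479 K; V₂ = 92.3 L.
ΔU = nCvΔT = 2.50×20.8×(479−640) = -8350 J.
Q = 0 for an adiabatic process, so W = −ΔU = 8350 J.
State after step 1: P = 108 kPa, V = 92.3 L, T = 479 K.
Step 2 — Isochoric: V stays 92.3 L; P/T = const ⇒ T₂ = 207 K, P₂ = 46.6 kPa.
W = 0 (no volume change).
ΔU = nCvΔT = 2.50×20.8×(207−479) = -14200 J.
Q = ΔU = -14200 J.
Net over both steps: W = 8350 J, Q = -14200 J, ΔU = -22500 J.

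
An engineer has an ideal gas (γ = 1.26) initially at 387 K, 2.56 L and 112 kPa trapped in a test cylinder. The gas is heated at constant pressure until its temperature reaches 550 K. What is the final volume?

3.64 L

Isobaric: P stays 112 kPa; V/T = const ⇒ T₂ = 550 K, V₂ = 3.64 L.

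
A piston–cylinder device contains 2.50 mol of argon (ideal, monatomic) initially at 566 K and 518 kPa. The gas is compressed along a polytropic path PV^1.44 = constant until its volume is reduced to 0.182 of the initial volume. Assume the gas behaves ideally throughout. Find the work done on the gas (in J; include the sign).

V₁ = nRT₁/P₁ = 2.50×8.314×566/518 = 22.7 L.
Polytropic n=1.44: T₂ = T₁(V₁/V₂)^(n−1) = 566×(5.49)^0.44 = 1200 K; P₂ = P₁(V₁/V₂)^n = 6020 kPa.
W = (P₁V₁−P₂V₂)/(n−1) = (518×22.7−6020×4.13)/0.44 = -29800 J.
Work done on the gas = −W_by = 29800 J.

29800 J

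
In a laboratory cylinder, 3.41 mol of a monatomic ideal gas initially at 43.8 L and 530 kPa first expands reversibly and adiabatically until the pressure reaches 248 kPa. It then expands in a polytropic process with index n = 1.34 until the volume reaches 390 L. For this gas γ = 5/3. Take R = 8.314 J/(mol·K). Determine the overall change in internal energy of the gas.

T₁ = P₁V₁/(nR) = 530×43.8/(3.41×8.314) = 819 K.
Step 1 — Adiabatic: T₂/T₁ = (P₂/P₁)^((γ−1)/γ) ⇒ T₂ = 819×(0.468)^0.400 = 604 K; V₂ = 69.1 L.
ΔU = nCvΔT = 3.41×12.5×(604−819) = -9120 J.
Q = 0 for an adiabatic process, so W = −ΔU = 9120 J.
State after step 1: P = 248 kPa, V = 69.1 L, T = 604 K.
Step 2 — Polytropic n=1.34: T₂ = T₁(V₁/V₂)^(n−1) = 604×(0.177)^0.34 = 335 K; P₂ = P₁(V₁/V₂)^n = 24.4 kPa.
W = (P₁V₁−P₂V₂)/(n−1) = (248×69.1−24.4×390)/0.34 = 22400 J.
ΔU = nCvΔT = 3.41×12.5×(335−604) = -11400 J.
Q = ΔU + W = 11000 J.
Net over both steps: W = 31500 J, Q = 11000 J, ΔU = -20600 J.

-20600 J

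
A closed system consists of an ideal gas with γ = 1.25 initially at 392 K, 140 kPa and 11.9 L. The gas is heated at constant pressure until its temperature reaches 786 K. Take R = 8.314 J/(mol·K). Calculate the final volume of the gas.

23.9 L

Isobaric: P stays 140 kPa; V/T = const ⇒ T₂ = 786 K, V₂ = 23.9 L.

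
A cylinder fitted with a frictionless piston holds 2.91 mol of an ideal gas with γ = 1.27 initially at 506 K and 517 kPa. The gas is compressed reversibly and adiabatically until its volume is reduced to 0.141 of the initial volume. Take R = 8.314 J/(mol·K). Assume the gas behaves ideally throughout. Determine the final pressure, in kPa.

V₁ = nRT₁/P₁ = 2.91×8.314×506/517 = 23.7 L.
Adiabatic: TV^(γ−1) = const ⇒ T₂ = 506×(7.09)^0.270 = 859 K; PV^γ = const ⇒ P₂ = 6220 kPa.

6220 kPa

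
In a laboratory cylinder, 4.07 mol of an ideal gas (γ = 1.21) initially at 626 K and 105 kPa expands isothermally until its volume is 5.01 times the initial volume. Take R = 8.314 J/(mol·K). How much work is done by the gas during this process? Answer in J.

34100 J

V₁ = nRT₁/P₁ = 4.07×8.314×626/105 = 202 L.
Isothermal: T stays 626 K; PV = const ⇒ V₂ = 1010 L, P₂ = 21.0 kPa.
W = nRT ln(V₂/V₁) = 4.07×8.314×626×ln(5.01) = 34100 J.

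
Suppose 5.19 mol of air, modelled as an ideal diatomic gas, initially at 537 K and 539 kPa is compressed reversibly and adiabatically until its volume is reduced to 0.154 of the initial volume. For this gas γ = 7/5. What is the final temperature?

V₁ = nRT₁/P₁ = 5.19×8.314×537/539 = 43.0 L.
Adiabatic: TV^(γ−1) = const ⇒ T₂ = 537×(6.49)^0.400 = 1130 K; PV^γ = const ⇒ P₂ = 7400 kPa.

1130 K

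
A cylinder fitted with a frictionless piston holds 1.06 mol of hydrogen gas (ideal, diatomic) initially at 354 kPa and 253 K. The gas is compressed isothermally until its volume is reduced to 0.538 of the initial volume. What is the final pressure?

V₁ = nRT₁/P₁ = 1.06×8.314×253/354 = 6.30 L.
Isothermal: T stays 253 K; PV = const ⇒ V₂ = 3.39 L, P₂ = 658 kPa.

658 kPa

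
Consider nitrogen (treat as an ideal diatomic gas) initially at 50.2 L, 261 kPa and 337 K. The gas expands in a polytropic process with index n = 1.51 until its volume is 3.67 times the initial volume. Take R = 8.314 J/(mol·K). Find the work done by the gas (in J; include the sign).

12500 J

n = P₁V₁/(RT₁) = 261×50.2/(8.314×337) = 4.68 mol.
Polytropic n=1.51: T₂ = T₁(V₁/V₂)^(n−1) = 337×(0.272)^0.51 = 174 K; P₂ = P₁(V₁/V₂)^n = 36.6 kPa.
W = (P₁V₁−P₂V₂)/(n−1) = (261×50.2−36.6×184)/0.51 = 12500 J.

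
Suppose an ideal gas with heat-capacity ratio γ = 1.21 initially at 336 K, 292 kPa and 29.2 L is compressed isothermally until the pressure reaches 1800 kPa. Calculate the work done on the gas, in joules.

15500 J

n = P₁V₁/(RT₁) = 292×29.2/(8.314×336) = 3.05 mol.
Isothermal: T stays 336 K; PV = const ⇒ V₂ = 4.74 L, P₂ = 1800 kPa.
W = nRT ln(V₂/V₁) = 3.05×8.314×336×ln(0.162) = -15500 J.
Work done on the gas = −W_by = 15500 J.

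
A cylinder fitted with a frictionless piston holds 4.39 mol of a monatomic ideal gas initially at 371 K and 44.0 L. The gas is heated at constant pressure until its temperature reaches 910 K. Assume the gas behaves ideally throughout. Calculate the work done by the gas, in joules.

19700 J

P₁ = nRT₁/V₁ = 4.39×8.314×371/44.0 = 308 kPa.
Isobaric: P stays 308 kPa; V/T = const ⇒ T₂ = 910 K, V₂ = 108 L.
W = PΔV = 308×(108−44.0) kPa·L = 19700 J.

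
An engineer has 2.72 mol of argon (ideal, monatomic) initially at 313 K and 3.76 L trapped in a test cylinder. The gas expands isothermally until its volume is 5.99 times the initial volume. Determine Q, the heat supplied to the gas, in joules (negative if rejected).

P₁ = nRT₁/V₁ = 2.72×8.314×313/3.76 = 1880 kPa.
Isothermal: T stays 313 K; PV = const ⇒ V₂ = 22.5 L, P₂ = 314 kPa.
ΔU = 0 (ideal gas, T constant).
W = nRT ln(V₂/V₁) = 2.72×8.314×313×ln(5.99) = 12700 J.
Q = ΔU + W = 12700 J.

12700 J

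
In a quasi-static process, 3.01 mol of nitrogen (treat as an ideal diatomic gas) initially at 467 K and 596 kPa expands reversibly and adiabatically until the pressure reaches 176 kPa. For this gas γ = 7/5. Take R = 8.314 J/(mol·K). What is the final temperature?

V₁ = nRT₁/P₁ = 3.01×8.314×467/596 = 19.6 L.
Adiabatic: T₂/T₁ = (P₂/P₁)^((γ−1)/γ) ⇒ T₂ = 467×(0.295)^0.286 = 330 K; V₂ = 46.9 L.

330 K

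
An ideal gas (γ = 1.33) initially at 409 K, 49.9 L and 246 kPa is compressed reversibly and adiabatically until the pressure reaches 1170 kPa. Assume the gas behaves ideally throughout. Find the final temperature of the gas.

602 K

Adiabatic: T₂/T₁ = (P₂/P₁)^((γ−1)/γ) ⇒ T₂ = 409×(4.76)^0.248 = 602 K; V₂ = 15.4 L.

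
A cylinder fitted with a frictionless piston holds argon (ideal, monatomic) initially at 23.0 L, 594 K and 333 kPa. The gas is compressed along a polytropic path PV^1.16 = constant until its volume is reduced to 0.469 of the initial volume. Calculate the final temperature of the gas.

671 K

Polytropic n=1.16: T₂ = T₁(V₁/V₂)^(n−1) = 594×(2.13)^0.16 = 671 K; P₂ = P₁(V₁/V₂)^n = 801 kPa.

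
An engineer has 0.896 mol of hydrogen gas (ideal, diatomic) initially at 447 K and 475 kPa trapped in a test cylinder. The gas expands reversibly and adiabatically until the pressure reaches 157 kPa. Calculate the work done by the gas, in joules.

V₁ = nRT₁/P₁ = 0.896×8.314×447/475 = 7.01 L.
Adiabatic: T₂/T₁ = (P₂/P₁)^((γ−1)/γ) ⇒ T₂ = 447×(0.331)^0.286 = 326 K; V₂ = 15.5 L.
ΔU = nCvΔT = 0.896×20.8×(326−447) = -2260 J.
Q = 0 for an adiabatic process, so W = −ΔU = 2260 J.

2260 J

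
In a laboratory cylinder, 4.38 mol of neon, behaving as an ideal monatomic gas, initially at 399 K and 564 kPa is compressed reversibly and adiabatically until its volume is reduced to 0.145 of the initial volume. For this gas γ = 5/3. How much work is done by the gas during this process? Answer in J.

-57200 J

V₁ = nRT₁/P₁ = 4.38×8.314×399/564 = 25.8 L.
Adiabatic: TV^(γ−1) = const ⇒ T₂ = 399×(6.90)^0.667 = 1450 K; PV^γ = const ⇒ P₂ = 14100 kPa.
ΔU = nCvΔT = 4.38×12.5×(1450−399) = 57200 J.
Q = 0 for an adiabatic process, so W = −ΔU = -57200 J.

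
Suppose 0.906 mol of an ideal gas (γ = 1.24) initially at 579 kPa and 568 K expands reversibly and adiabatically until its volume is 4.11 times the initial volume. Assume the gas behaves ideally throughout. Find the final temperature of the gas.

405 K

V₁ = nRT₁/P₁ = 0.906×8.314×568/579 = 7.39 L.
Adiabatic: TV^(γ−1) = const ⇒ T₂ = 568×(0.243)^0.240 = 405 K; PV^γ = const ⇒ P₂ = 100 kPa.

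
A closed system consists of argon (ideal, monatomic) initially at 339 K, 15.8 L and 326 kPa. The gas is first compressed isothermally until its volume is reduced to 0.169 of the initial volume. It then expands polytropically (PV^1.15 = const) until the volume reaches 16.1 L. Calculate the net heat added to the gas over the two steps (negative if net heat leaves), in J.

n = P₁V₁/(RT₁) = 326×15.8/(8.314×339) = 1.83 mol.
Step 1 — Isothermal: T stays 339 K; PV = const ⇒ V₂ = 2.67 L, P₂ = 1930 kPa.
ΔU = 0 (ideal gas, T constant).
W = nRT ln(V₂/V₁) = 1.83×8.314×339×ln(0.169) = -9160 J.
Q = ΔU + W = -9160 J.
State after step 1: P = 1930 kPa, V = 2.67 L, T = 339 K.
Step 2 — Polytropic n=1.15: T₂ = T₁(V₁/V₂)^(n−1) = 339×(0.166)^0.15 = 259 K; P₂ = P₁(V₁/V₂)^n = 244 kPa.
W = (P₁V₁−P₂V₂)/(n−1) = (1930×2.67−244×16.1)/0.15 = 8110 J.
ΔU = nCvΔT = 1.83×12.5×(259−339) = -1830 J.
Q = ΔU + W = 6290 J.
Net over both steps: W = -1050 J, Q = -2870 J, ΔU = -1830 J.

-2870 J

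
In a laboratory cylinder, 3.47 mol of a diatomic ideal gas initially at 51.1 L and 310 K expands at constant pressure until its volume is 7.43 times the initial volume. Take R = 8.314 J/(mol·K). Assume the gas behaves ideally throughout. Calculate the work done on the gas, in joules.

P₁ = nRT₁/V₁ = 3.47×8.314×310/51.1 = 175 kPa.
Isobaric: P stays 175 kPa; V/T = const ⇒ T₂ = 2300 K, V₂ = 380 L.
W = PΔV = 175×(380−51.1) kPa·L = 57500 J.
Work done on the gas = −W_by = -57500 J.

-57500 J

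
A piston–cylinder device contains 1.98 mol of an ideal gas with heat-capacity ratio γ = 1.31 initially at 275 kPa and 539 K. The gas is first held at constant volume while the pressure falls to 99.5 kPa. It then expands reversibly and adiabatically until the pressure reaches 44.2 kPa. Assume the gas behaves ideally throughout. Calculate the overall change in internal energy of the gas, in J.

-20100 J

V₁ = nRT₁/P₁ = 1.98×8.314×539/275 = 32.3 L.
Step 1 — Isochoric: V stays 32.3 L; P/T = const ⇒ T₂ = 195 K, P₂ = 99.5 kPa.
W = 0 (no volume change).
ΔU = nCvΔT = 1.98×26.8×(195−539) = -18300 J.
Q = ΔU = -18300 J.
State after step 1: P = 99.5 kPa, V = 32.3 L, T = 195 K.
Step 2 — Adiabatic: T₂/T₁ = (P₂/P₁)^((γ−1)/γ) ⇒ T₂ = 195×(0.444)^0.237 = 161 K; V₂ = 59.9 L.
ΔU = nCvΔT = 1.98×26.8×(161−195) = -1810 J.
Q = 0 for an adiabatic process, so W = −ΔU = 1810 J.
Net over both steps: W = 1810 J, Q = -18300 J, ΔU = -20100 J.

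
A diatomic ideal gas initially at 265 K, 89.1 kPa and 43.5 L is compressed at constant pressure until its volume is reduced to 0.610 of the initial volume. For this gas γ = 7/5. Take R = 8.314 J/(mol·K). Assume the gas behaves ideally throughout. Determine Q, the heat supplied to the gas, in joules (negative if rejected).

n = P₁V₁/(RT₁) = 89.1×43.5/(8.314×265) = 1.76 mol.
Isobaric: P stays 89.1 kPa; V/T = const ⇒ T₂ = 162 K, V₂ = 26.5 L.
W = PΔV = 89.1×(26.5−43.5) kPa·L = -1510 J.
ΔU = nCvΔT = 1.76×20.8×(162−265) = -3780 J.
Q = ΔU + W = nCpΔT = -5290 J.

-5290 J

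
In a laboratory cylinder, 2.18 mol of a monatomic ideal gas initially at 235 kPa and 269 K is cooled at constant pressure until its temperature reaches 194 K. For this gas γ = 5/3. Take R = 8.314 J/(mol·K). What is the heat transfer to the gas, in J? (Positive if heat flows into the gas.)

-3400 J

V₁ = nRT₁/P₁ = 2.18×8.314×269/235 = 20.7 L.
Isobaric: P stays 235 kPa; V/T = const ⇒ T₂ = 194 K, V₂ = 15.0 L.
W = PΔV = 235×(15.0−20.7) kPa·L = -1360 J.
ΔU = nCvΔT = 2.18×12.5×(194−269) = -2040 J.
Q = ΔU + W = nCpΔT = -3400 J.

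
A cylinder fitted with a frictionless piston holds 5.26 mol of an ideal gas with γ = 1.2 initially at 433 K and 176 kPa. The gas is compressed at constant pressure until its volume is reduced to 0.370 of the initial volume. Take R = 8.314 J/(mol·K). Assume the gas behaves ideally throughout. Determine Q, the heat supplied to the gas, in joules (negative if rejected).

-71600 J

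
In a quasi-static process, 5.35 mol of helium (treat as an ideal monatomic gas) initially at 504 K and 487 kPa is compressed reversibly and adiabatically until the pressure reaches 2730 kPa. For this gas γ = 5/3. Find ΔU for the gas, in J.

33400 J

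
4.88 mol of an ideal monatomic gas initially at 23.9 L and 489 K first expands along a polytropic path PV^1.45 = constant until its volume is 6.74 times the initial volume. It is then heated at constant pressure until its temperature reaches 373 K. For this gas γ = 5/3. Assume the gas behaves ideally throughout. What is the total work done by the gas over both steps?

P₁ = nRT₁/V₁ = 4.88×8.314×489/23.9 = 830 kPa.
Step 1 — Polytropic n=1.45: T₂ = T₁(V₁/V₂)^(n−1) = 489×(0.148)^0.45 = 207 K; P₂ = P₁(V₁/V₂)^n = 52.2 kPa.
W = (P₁V₁−P₂V₂)/(n−1) = (830×23.9−52.2×161)/0.45 = 25400 J.
ΔU = nCvΔT = 4.88×12.5×(207−489) = -17100 J.
Q = ΔU + W = 8260 J.
State after step 1: P = 52.2 kPa, V = 161 L, T = 207 K.
Step 2 — Isobaric: P stays 52.2 kPa; V/T = const ⇒ T₂ = 373 K, V₂ = 290 L.
W = PΔV = 52.2×(290−161) kPa·L = 6730 J.
ΔU = nCvΔT = 4.88×12.5×(373−207) = 10100 J.
Q = ΔU + W = nCpΔT = 16800 J.
Net over both steps: W = 32100 J, Q = 25100 J, ΔU = -7060 J.

32100 J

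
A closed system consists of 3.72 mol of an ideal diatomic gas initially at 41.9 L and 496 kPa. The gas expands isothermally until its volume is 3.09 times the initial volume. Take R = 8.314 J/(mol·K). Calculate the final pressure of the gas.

161 kPa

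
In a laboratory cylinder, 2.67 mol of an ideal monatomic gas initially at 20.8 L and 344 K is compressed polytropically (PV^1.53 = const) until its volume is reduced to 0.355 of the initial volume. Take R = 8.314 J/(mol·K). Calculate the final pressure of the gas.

1790 kPa

P₁ = nRT₁/V₁ = 2.67×8.314×344/20.8 = 367 kPa.
Polytropic n=1.53: T₂ = T₁(V₁/V₂)^(n−1) = 344×(2.82)^0.53 = 596 K; P₂ = P₁(V₁/V₂)^n = 1790 kPa.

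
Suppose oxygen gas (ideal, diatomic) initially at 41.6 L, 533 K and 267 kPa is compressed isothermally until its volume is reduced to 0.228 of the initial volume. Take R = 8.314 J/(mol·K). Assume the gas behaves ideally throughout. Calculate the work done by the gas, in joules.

n = P₁V₁/(RT₁) = 267×41.6/(8.314×533) = 2.51 mol.
Isothermal: T stays 533 K; PV = const ⇒ V₂ = 9.48 L, P₂ = 1170 kPa.
W = nRT ln(V₂/V₁) = 2.51×8.314×533×ln(0.228) = -16400 J.

-16400 J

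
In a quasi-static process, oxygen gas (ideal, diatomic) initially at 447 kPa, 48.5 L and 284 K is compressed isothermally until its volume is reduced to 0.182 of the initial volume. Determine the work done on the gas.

36900 J

n = P₁V₁/(RT₁) = 447×48.5/(8.314×284) = 9.18 mol.
Isothermal: T stays 284 K; PV = const ⇒ V₂ = 8.83 L, P₂ = 2460 kPa.
W = nRT ln(V₂/V₁) = 9.18×8.314×284×ln(0.182) = -36900 J.
Work done on the gas = −W_by = 36900 J.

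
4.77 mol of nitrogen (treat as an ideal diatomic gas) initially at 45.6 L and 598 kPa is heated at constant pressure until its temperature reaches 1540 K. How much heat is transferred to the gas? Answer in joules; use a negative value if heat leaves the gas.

118000 J

T₁ = P₁V₁/(nR) = 598×45.6/(4.77×8.314) = 688 K.
Isobaric: P stays 598 kPa; V/T = const ⇒ T₂ = 1540 K, V₂ = 102 L.
W = PΔV = 598×(102−45.6) kPa·L = 33800 J.
ΔU = nCvΔT = 4.77×20.8×(1540−688) = 84500 J.
Q = ΔU + W = nCpΔT = 118000 J.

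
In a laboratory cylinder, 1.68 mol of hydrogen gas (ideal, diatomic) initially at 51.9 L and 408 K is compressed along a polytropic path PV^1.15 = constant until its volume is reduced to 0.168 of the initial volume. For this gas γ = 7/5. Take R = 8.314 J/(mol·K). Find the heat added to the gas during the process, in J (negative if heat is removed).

P₁ = nRT₁/V₁ = 1.68×8.314×408/51.9 = 110 kPa.
Polytropic n=1.15: T₂ = T₁(V₁/V₂)^(n−1) = 408×(5.95)^0.15 = 533 K; P₂ = P₁(V₁/V₂)^n = 854 kPa.
W = (P₁V₁−P₂V₂)/(n−1) = (110×51.9−854×8.72)/0.15 = -11700 J.
ΔU = nCvΔT = 1.68×20.8×(533−408) = 4370 J.
Q = ΔU + W = -7280 J.

-7280 J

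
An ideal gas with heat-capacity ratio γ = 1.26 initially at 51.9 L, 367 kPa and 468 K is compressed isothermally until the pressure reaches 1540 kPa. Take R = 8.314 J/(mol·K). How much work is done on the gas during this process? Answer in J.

27300 J

n = P₁V₁/(RT₁) = 367×51.9/(8.314×468) = 4.90 mol.
Isothermal: T stays 468 K; PV = const ⇒ V₂ = 12.4 L, P₂ = 1540 kPa.
W = nRT ln(V₂/V₁) = 4.90×8.314×468×ln(0.238) = -27300 J.
Work done on the gas = −W_by = 27300 J.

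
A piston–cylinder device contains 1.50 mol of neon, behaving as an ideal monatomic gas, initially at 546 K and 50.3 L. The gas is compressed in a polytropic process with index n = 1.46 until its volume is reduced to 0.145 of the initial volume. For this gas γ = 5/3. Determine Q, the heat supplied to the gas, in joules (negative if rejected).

P₁ = nRT₁/V₁ = 1.50×8.314×546/50.3 = 135 kPa.
Polytropic n=1.46: T₂ = T₁(V₁/V₂)^(n−1) = 546×(6.90)^0.46 = 1330 K; P₂ = P₁(V₁/V₂)^n = 2270 kPa.
W = (P₁V₁−P₂V₂)/(n−1) = (135×50.3−2270×7.29)/0.46 = -21200 J.
ΔU = nCvΔT = 1.50×12.5×(1330−546) = 14600 J.
Q = ΔU + W = -6570 J.

-6570 J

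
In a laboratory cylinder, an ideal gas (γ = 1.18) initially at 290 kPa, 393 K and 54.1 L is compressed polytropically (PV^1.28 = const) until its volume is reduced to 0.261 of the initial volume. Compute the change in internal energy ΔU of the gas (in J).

39800 J

n = P₁V₁/(RT₁) = 290×54.1/(8.314×393) = 4.80 mol.
Polytropic n=1.28: T₂ = T₁(V₁/V₂)^(n−1) = 393×(3.83)^0.28 = 572 K; P₂ = P₁(V₁/V₂)^n = 1620 kPa.
For an ideal gas ΔU = nCvΔT with Cv = R/(γ−1) = 46.2 J/(mol·K).
ΔU = 4.80×46.2×(572−393) = 39800 J.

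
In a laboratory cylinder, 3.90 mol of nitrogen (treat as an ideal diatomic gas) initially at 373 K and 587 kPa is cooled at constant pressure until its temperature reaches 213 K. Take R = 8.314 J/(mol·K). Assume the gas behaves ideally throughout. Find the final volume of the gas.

11.8 L

V₁ = nRT₁/P₁ = 3.90×8.314×373/587 = 20.6 L.
Isobaric: P stays 587 kPa; V/T = const ⇒ T₂ = 213 K, V₂ = 11.8 L.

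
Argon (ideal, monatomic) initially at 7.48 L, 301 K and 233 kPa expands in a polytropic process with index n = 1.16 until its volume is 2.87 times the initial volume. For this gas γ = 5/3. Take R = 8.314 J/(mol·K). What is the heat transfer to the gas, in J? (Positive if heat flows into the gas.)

1290 J

n = P₁V₁/(RT₁) = 233×7.48/(8.314×301) = 0.696 mol.
Polytropic n=1.16: T₂ = T₁(V₁/V₂)^(n−1) = 301×(0.348)^0.16 = 254 K; P₂ = P₁(V₁/V₂)^n = 68.6 kPa.
W = (P₁V₁−P₂V₂)/(n−1) = (233×7.48−68.6×21.5)/0.16 = 1690 J.
ΔU = nCvΔT = 0.696×12.5×(254−301) = -406 J.
Q = ΔU + W = 1290 J.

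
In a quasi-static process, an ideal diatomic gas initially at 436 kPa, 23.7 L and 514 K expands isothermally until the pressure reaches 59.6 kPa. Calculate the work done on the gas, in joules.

n = P₁V₁/(RT₁) = 436×23.7/(8.314×514) = 2.42 mol.
Isothermal: T stays 514 K; PV = const ⇒ V₂ = 173 L, P₂ = 59.6 kPa.
W = nRT ln(V₂/V₁) = 2.42×8.314×514×ln(7.32) = 20600 J.
Work done on the gas = −W_by = -20600 J.

-20600 J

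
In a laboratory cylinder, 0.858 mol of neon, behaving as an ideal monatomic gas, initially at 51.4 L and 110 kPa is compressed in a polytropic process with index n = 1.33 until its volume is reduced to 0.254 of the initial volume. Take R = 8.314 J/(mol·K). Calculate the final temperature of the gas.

1250 K

T₁ = P₁V₁/(nR) = 110×51.4/(0.858×8.314) = 793 K.
Polytropic n=1.33: T₂ = T₁(V₁/V₂)^(n−1) = 793×(3.94)^0.33 = 1250 K; P₂ = P₁(V₁/V₂)^n = 681 kPa.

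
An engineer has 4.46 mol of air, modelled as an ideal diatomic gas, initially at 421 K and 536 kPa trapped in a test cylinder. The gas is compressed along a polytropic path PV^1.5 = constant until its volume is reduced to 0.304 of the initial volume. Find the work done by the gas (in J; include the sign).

V₁ = nRT₁/P₁ = 4.46×8.314×421/536 = 29.1 L.
Polytropic n=1.5: T₂ = T₁(V₁/V₂)^(n−1) = 421×(3.29)^0.50 = 764 K; P₂ = P₁(V₁/V₂)^n = 3200 kPa.
W = (P₁V₁−P₂V₂)/(n−1) = (536×29.1−3200×8.85)/0.50 = -25400 J.

-25400 J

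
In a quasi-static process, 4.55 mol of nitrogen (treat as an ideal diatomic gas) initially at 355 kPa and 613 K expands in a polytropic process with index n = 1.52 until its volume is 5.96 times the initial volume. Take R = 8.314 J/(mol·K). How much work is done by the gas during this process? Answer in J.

27000 J

V₁ = nRT₁/P₁ = 4.55×8.314×613/355 = 65.3 L.
Polytropic n=1.52: T₂ = T₁(V₁/V₂)^(n−1) = 613×(0.168)^0.52 = 242 K; P₂ = P₁(V₁/V₂)^n = 23.5 kPa.
W = (P₁V₁−P₂V₂)/(n−1) = (355×65.3−23.5×389)/0.52 = 27000 J.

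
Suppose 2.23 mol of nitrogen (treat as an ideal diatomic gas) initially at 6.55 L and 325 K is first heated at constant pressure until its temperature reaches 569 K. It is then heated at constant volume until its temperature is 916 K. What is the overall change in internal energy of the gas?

P₁ = nRT₁/V₁ = 2.23×8.314×325/6.55 = 920 kPa.
Step 1 — Isobaric: P stays 920 kPa; V/T = const ⇒ T₂ = 569 K, V₂ = 11.5 L.
W = PΔV = 920×(11.5−6.55) kPa·L = 4520 J.
ΔU = nCvΔT = 2.23×20.8×(569−325) = 11300 J.
Q = ΔU + W = nCpΔT = 15800 J.
State after step 1: P = 920 kPa, V = 11.5 L, T = 569 K.
Step 2 — Isochoric: V stays 11.5 L; P/T = const ⇒ T₂ = 916 K, P₂ = 1480 kPa.
W = 0 (no volume change).
ΔU = nCvΔT = 2.23×20.8×(916−569) = 16100 J.
Q = ΔU = 16100 J.
Net over both steps: W = 4520 J, Q = 31900 J, ΔU = 27400 J.

27400 J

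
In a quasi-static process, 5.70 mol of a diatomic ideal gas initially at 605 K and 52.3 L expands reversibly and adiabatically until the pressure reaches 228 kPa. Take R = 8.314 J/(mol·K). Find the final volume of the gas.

97.9 L

P₁ = nRT₁/V₁ = 5.70×8.314×605/52.3 = 548 kPa.
Adiabatic: T₂/T₁ = (P₂/P₁)^((γ−1)/γ) ⇒ T₂ = 605×(0.416)^0.286 = 471 K; V₂ = 97.9 L.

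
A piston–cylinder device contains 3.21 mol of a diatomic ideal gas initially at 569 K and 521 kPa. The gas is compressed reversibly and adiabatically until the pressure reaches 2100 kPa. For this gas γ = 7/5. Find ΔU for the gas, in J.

18600 J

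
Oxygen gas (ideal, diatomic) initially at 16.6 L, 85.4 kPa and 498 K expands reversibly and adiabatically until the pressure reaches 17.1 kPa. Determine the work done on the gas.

-1310 J

n = P₁V₁/(RT₁) = 85.4×16.6/(8.314×498) = 0.342 mol.
Adiabatic: T₂/T₁ = (P₂/P₁)^((γ−1)/γ) ⇒ T₂ = 498×(0.200)^0.286 = 315 K; V₂ = 52.4 L.
ΔU = nCvΔT = 0.342×20.8×(315−498) = -1310 J.
Q = 0 for an adiabatic process, so W = −ΔU = 1310 J.
Work done on the gas = −W_by = -1310 J.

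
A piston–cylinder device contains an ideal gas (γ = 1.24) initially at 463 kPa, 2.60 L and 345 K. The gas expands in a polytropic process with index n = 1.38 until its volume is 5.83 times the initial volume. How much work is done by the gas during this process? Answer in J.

n = P₁V₁/(RT₁) = 463×2.60/(8.314×345) = 0.420 mol.
Polytropic n=1.38: T₂ = T₁(V₁/V₂)^(n−1) = 345×(0.172)^0.38 = 177 K; P₂ = P₁(V₁/V₂)^n = 40.6 kPa.
W = (P₁V₁−P₂V₂)/(n−1) = (463×2.60−40.6×15.2)/0.38 = 1550 J.

1550 J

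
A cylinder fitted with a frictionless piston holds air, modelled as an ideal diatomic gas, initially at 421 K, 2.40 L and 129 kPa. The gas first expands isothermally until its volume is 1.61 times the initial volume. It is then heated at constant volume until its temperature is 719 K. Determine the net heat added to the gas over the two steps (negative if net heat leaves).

695 J

n = P₁V₁/(RT₁) = 129×2.40/(8.314×421) = 0.0885 mol.
Step 1 — Isothermal: T stays 421 K; PV = const ⇒ V₂ = 3.86 L, P₂ = 80.1 kPa.
ΔU = 0 (ideal gas, T constant).
W = nRT ln(V₂/V₁) = 0.0885×8.314×421×ln(1.61) = 147 J.
Q = ΔU + W = 147 J.
State after step 1: P = 80.1 kPa, V = 3.86 L, T = 421 K.
Step 2 — Isochoric: V stays 3.86 L; P/T = const ⇒ T₂ = 719 K, P₂ = 137 kPa.
W = 0 (no volume change).
ΔU = nCvΔT = 0.0885×20.8×(719−421) = 548 J.
Q = ΔU = 548 J.
Net over both steps: W = 147 J, Q = 695 J, ΔU = 548 J.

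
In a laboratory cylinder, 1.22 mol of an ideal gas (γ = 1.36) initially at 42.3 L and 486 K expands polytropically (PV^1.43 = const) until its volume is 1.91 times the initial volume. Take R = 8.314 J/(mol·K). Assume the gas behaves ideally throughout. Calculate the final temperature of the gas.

368 K

P₁ = nRT₁/V₁ = 1.22×8.314×486/42.3 = 117 kPa.
Polytropic n=1.43: T₂ = T₁(V₁/V₂)^(n−1) = 486×(0.524)^0.43 = 368 K; P₂ = P₁(V₁/V₂)^n = 46.2 kPa.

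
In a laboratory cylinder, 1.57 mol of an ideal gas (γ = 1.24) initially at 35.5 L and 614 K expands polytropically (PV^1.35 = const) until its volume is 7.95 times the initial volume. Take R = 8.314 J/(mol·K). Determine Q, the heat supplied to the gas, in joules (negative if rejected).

-5420 J

P₁ = nRT₁/V₁ = 1.57×8.314×614/35.5 = 226 kPa.
Polytropic n=1.35: T₂ = T₁(V₁/V₂)^(n−1) = 614×(0.126)^0.35 = 297 K; P₂ = P₁(V₁/V₂)^n = 13.7 kPa.
W = (P₁V₁−P₂V₂)/(n−1) = (226×35.5−13.7×282)/0.35 = 11800 J.
ΔU = nCvΔT = 1.57×34.6×(297−614) = -17200 J.
Q = ΔU + W = -5420 J.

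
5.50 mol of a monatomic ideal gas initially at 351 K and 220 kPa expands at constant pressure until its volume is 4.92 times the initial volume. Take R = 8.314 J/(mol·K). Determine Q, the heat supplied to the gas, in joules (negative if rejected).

V₁ = nRT₁/P₁ = 5.50×8.314×351/220 = 73.0 L.
Isobaric: P stays 220 kPa; V/T = const ⇒ T₂ = 1730 K, V₂ = 359 L.
W = PΔV = 220×(359−73.0) kPa·L = 62900 J.
ΔU = nCvΔT = 5.50×12.5×(1730−351) = 94400 J.
Q = ΔU + W = nCpΔT = 157000 J.

157000 J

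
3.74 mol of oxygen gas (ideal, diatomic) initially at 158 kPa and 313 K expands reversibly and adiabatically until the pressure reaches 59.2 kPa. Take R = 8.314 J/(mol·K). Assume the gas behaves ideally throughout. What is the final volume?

V₁ = nRT₁/P₁ = 3.74×8.314×313/158 = 61.6 L.
Adiabatic: T₂/T₁ = (P₂/P₁)^((γ−1)/γ) ⇒ T₂ = 313×(0.375)^0.286 = 236 K; V₂ = 124 L.

124 L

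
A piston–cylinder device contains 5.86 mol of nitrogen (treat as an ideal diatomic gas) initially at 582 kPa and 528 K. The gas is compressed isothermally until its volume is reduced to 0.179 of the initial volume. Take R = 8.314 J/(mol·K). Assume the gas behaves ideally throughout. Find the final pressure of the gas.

3250 kPa

V₁ = nRT₁/P₁ = 5.86×8.314×528/582 = 44.2 L.
Isothermal: T stays 528 K; PV = const ⇒ V₂ = 7.91 L, P₂ = 3250 kPa.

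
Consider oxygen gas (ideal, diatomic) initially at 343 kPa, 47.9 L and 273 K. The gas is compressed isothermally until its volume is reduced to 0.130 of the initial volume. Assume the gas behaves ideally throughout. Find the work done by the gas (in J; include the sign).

-33500 J

n = P₁V₁/(RT₁) = 343×47.9/(8.314×273) = 7.24 mol.
Isothermal: T stays 273 K; PV = const ⇒ V₂ = 6.23 L, P₂ = 2640 kPa.
W = nRT ln(V₂/V₁) = 7.24×8.314×273×ln(0.130) = -33500 J.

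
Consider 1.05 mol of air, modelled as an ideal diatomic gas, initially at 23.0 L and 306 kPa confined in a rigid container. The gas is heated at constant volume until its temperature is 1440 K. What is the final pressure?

547 kPa

T₁ = P₁V₁/(nR) = 306×23.0/(1.05×8.314) = 806 K.
Isochoric: V stays 23.0 L; P/T = const ⇒ T₂ = 1440 K, P₂ = 547 kPa.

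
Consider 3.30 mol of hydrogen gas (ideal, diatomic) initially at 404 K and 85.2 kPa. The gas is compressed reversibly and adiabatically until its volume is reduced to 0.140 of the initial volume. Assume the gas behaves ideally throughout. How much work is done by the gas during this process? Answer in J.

-33100 J

V₁ = nRT₁/P₁ = 3.30×8.314×404/85.2 = 130 L.
Adiabatic: TV^(γ−1) = const ⇒ T₂ = 404×(7.14)^0.400 = 887 K; PV^γ = const ⇒ P₂ = 1340 kPa.
ΔU = nCvΔT = 3.30×20.8×(887−404) = 33100 J.
Q = 0 for an adiabatic process, so W = −ΔU = -33100 J.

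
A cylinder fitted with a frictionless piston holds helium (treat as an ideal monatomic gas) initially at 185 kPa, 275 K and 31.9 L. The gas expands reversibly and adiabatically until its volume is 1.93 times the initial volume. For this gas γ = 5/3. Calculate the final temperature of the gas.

Adiabatic: TV^(γ−1) = const ⇒ T₂ = 275×(0.518)^0.667 = 177 K; PV^γ = const ⇒ P₂ = 61.8 kPa.

177 K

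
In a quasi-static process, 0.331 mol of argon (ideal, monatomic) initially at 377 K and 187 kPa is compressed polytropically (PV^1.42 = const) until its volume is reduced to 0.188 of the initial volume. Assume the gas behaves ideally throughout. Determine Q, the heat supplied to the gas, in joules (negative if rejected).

-930 J

V₁ = nRT₁/P₁ = 0.331×8.314×377/187 = 5.55 L.
Polytropic n=1.42: T₂ = T₁(V₁/V₂)^(n−1) = 377×(5.32)^0.42 = 761 K; P₂ = P₁(V₁/V₂)^n = 2010 kPa.
W = (P₁V₁−P₂V₂)/(n−1) = (187×5.55−2010×1.04)/0.42 = -2510 J.
ΔU = nCvΔT = 0.331×12.5×(761−377) = 1580 J.
Q = ΔU + W = -930 J.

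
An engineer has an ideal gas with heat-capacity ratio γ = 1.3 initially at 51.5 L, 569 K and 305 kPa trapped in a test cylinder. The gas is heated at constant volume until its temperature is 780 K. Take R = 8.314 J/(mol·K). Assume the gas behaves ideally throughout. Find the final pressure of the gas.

Isochoric: V stays 51.5 L; P/T = const ⇒ T₂ = 780 K, P₂ = 418 kPa.

418 kPa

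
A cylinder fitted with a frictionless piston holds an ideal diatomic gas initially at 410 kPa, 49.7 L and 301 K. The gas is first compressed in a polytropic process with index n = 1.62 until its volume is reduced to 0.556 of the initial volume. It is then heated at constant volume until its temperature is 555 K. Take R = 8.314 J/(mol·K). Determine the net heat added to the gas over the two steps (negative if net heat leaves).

28600 J

n = P₁V₁/(RT₁) = 410×49.7/(8.314×301) = 8.14 mol.
Step 1 — Polytropic n=1.62: T₂ = T₁(V₁/V₂)^(n−1) = 301×(1.80)^0.62 = 433 K; P₂ = P₁(V₁/V₂)^n = 1060 kPa.
W = (P₁V₁−P₂V₂)/(n−1) = (410×49.7−1060×27.6)/0.62 = -14400 J.
ΔU = nCvΔT = 8.14×20.8×(433−301) = 22400 J.
Q = ΔU + W = 7940 J.
State after step 1: P = 1060 kPa, V = 27.6 L, T = 433 K.
Step 2 — Isochoric: V stays 27.6 L; P/T = const ⇒ T₂ = 555 K, P₂ = 1360 kPa.
W = 0 (no volume change).
ΔU = nCvΔT = 8.14×20.8×(555−433) = 20600 J.
Q = ΔU = 20600 J.
Net over both steps: W = -14400 J, Q = 28600 J, ΔU = 43000 J.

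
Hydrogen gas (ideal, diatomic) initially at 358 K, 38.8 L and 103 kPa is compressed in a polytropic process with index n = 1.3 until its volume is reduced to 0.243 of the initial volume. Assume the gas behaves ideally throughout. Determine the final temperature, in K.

Polytropic n=1.3: T₂ = T₁(V₁/V₂)^(n−1) = 358×(4.12)^0.30 = 547 K; P₂ = P₁(V₁/V₂)^n = 648 kPa.

547 K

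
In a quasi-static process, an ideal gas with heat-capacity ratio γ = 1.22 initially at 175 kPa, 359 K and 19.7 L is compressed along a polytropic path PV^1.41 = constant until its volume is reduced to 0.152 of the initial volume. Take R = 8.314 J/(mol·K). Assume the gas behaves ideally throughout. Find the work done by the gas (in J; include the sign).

-9800 J

n = P₁V₁/(RT₁) = 175×19.7/(8.314×359) = 1.16 mol.
Polytropic n=1.41: T₂ = T₁(V₁/V₂)^(n−1) = 359×(6.58)^0.41 = 777 K; P₂ = P₁(V₁/V₂)^n = 2490 kPa.
W = (P₁V₁−P₂V₂)/(n−1) = (175×19.7−2490×2.99)/0.41 = -9800 J.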